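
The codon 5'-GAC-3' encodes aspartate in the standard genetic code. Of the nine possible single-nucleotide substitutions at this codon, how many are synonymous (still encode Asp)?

Position 1: none → 0 synonymous.
Position 2: none → 0 synonymous.
Position 3: GAU → 1 synonymous.
Total: 0 + 0 + 1 = 1.

1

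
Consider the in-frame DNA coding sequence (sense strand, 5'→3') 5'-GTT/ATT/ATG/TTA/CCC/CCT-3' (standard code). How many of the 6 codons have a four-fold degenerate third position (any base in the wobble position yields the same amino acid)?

Codon 1 GTT (Val): third position 4-fold.
Codon 2 ATT (Ile): third position 3-fold.
Codon 3 ATG (Met): third position 1-fold.
Codon 4 TTA (Leu): third position 2-fold.
Codon 5 CCC (Pro): third position 4-fold.
Codon 6 CCT (Pro): third position 4-fold.
Four-fold degenerate third positions: 3.

3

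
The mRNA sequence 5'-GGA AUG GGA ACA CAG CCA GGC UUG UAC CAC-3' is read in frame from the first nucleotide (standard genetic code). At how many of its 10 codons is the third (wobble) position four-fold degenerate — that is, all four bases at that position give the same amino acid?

5

Codon 1 GGA (Gly): third position 4-fold.
Codon 2 AUG (Met): third position 1-fold.
Codon 3 GGA (Gly): third position 4-fold.
Codon 4 ACA (Thr): third position 4-fold.
Codon 5 CAG (Gln): third position 2-fold.
Codon 6 CCA (Pro): third position 4-fold.
Codon 7 GGC (Gly): third position 4-fold.
Codon 8 UUG (Leu): third position 2-fold.
Codon 9 UAC (Tyr): third position 2-fold.
Codon 10 CAC (His): third position 2-fold.
Four-fold degenerate third positions: 5.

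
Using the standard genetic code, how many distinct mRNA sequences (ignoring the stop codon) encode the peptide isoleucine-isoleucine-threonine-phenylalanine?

Ile: 3 codons.
Ile: 3 codons.
Thr: 4 codons.
Phe: 2 codons.
3 × 3 × 4 × 2 = 72.

72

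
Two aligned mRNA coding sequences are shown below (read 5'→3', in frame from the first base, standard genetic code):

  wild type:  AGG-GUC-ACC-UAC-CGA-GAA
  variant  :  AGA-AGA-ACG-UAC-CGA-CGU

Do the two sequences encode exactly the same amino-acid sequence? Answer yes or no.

Codon 1: AGG Arg / AGA Arg — synonymous.
Codon 2: GUC Val / AGA Arg — nonsynonymous.
Codon 3: ACC Thr / ACG Thr — synonymous.
Codon 4: UAC Tyr / UAC Tyr — identical.
Codon 5: CGA Arg / CGA Arg — identical.
Codon 6: GAA Glu / CGU Arg — nonsynonymous.
Nonsynonymous differences: 2 → different protein.

no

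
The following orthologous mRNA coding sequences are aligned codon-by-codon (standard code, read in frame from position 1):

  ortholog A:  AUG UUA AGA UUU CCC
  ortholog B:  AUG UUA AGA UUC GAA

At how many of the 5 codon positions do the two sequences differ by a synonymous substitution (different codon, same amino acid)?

Codon 1: AUG Met / AUG Met — identical.
Codon 2: UUA Leu / UUA Leu — identical.
Codon 3: AGA Arg / AGA Arg — identical.
Codon 4: UUU Phe / UUC Phe — synonymous.
Codon 5: CCC Pro / GAA Glu — nonsynonymous.
Synonymous differences: 1.

1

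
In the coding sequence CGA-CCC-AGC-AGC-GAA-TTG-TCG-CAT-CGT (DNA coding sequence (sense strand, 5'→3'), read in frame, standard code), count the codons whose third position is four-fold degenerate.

4

Codon 1 CGA (Arg): third position 4-fold.
Codon 2 CCC (Pro): third position 4-fold.
Codon 3 AGC (Ser): third position 2-fold.
Codon 4 AGC (Ser): third position 2-fold.
Codon 5 GAA (Glu): third position 2-fold.
Codon 6 TTG (Leu): third position 2-fold.
Codon 7 TCG (Ser): third position 4-fold.
Codon 8 CAT (His): third position 2-fold.
Codon 9 CGT (Arg): third position 4-fold.
Four-fold degenerate third positions: 4.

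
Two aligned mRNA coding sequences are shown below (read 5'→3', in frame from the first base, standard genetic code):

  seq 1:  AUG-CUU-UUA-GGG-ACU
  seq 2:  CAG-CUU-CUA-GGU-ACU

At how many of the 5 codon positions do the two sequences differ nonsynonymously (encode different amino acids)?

1

Codon 1: AUG Met / CAG Gln — nonsynonymous.
Codon 2: CUU Leu / CUU Leu — identical.
Codon 3: UUA Leu / CUA Leu — synonymous.
Codon 4: GGG Gly / GGU Gly — synonymous.
Codon 5: ACU Thr / ACU Thr — identical.
Nonsynonymous differences: 1.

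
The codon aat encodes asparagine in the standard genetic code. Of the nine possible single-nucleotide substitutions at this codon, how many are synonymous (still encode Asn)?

Position 1: none → 0 synonymous.
Position 2: none → 0 synonymous.
Position 3: AAC → 1 synonymous.
Total: 0 + 0 + 1 = 1.

1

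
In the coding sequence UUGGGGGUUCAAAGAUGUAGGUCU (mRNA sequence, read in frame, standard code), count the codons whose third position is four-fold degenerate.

Codon 1 UUG (Leu): third position 2-fold.
Codon 2 GGG (Gly): third position 4-fold.
Codon 3 GUU (Val): third position 4-fold.
Codon 4 CAA (Gln): third position 2-fold.
Codon 5 AGA (Arg): third position 2-fold.
Codon 6 UGU (Cys): third position 2-fold.
Codon 7 AGG (Arg): third position 2-fold.
Codon 8 UCU (Ser): third position 4-fold.
Four-fold degenerate third positions: 3.

3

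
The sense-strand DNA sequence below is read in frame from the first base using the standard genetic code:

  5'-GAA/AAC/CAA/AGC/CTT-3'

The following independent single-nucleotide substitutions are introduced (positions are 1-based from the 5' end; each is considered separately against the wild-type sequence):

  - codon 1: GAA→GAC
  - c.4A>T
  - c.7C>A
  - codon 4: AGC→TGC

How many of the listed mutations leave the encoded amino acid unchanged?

0

Codon 1: GAA (Glu) → GAC (Asp) — missense.
Codon 2: AAC (Asn) → TAC (Tyr) — missense.
Codon 3: CAA (Gln) → AAA (Lys) — missense.
Codon 4: AGC (Ser) → TGC (Cys) — missense.
Synonymous: 0 of 4.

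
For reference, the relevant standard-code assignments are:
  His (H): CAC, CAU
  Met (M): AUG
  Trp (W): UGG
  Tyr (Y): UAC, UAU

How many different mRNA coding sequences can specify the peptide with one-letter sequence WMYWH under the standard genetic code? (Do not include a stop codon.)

Trp: 1 codon.
Met: 1 codon.
Tyr: 2 codons.
Trp: 1 codon.
His: 2 codons.
1 × 1 × 2 × 1 × 2 = 4.

4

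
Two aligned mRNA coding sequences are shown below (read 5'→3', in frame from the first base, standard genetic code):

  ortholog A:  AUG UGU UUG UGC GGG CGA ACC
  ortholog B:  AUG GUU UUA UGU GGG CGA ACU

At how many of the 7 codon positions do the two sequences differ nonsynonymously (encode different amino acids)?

1

Codon 1: AUG Met / AUG Met — identical.
Codon 2: UGU Cys / GUU Val — nonsynonymous.
Codon 3: UUG Leu / UUA Leu — synonymous.
Codon 4: UGC Cys / UGU Cys — synonymous.
Codon 5: GGG Gly / GGG Gly — identical.
Codon 6: CGA Arg / CGA Arg — identical.
Codon 7: ACC Thr / ACU Thr — synonymous.
Nonsynonymous differences: 1.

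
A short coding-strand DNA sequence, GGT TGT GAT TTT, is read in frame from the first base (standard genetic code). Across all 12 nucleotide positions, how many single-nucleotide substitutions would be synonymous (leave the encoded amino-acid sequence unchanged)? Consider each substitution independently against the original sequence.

Codon 1 (GGT, Gly): 3 synonymous substitutions.
Codon 2 (TGT, Cys): 1 synonymous substitution.
Codon 3 (GAT, Asp): 1 synonymous substitution.
Codon 4 (TTT, Phe): 1 synonymous substitution.
Total: 3 + 1 + 1 + 1 = 6.

6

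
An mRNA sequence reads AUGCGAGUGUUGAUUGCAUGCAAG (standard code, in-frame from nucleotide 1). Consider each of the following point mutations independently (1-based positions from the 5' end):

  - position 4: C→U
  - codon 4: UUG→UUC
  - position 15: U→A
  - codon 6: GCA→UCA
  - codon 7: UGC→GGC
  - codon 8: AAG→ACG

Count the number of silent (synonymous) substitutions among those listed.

1

Codon 2: CGA (Arg) → UGA (Stop) — nonsense.
Codon 4: UUG (Leu) → UUC (Phe) — missense.
Codon 5: AUU (Ile) → AUA (Ile) — synonymous.
Codon 6: GCA (Ala) → UCA (Ser) — missense.
Codon 7: UGC (Cys) → GGC (Gly) — missense.
Codon 8: AAG (Lys) → ACG (Thr) — missense.
Synonymous: 1 of 6.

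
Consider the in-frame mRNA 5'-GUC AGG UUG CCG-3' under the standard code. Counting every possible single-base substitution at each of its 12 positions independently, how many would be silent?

10

Codon 1 (GUC, Val): 3 synonymous substitutions.
Codon 2 (AGG, Arg): 2 synonymous substitutions.
Codon 3 (UUG, Leu): 2 synonymous substitutions.
Codon 4 (CCG, Pro): 3 synonymous substitutions.
Total: 3 + 2 + 2 + 3 = 10.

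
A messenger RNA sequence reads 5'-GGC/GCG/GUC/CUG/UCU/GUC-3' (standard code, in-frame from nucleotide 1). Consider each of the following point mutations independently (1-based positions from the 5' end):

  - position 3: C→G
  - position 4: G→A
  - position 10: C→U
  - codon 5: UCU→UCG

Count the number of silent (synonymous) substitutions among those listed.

Codon 1: GGC (Gly) → GGG (Gly) — synonymous.
Codon 2: GCG (Ala) → ACG (Thr) — missense.
Codon 4: CUG (Leu) → UUG (Leu) — synonymous.
Codon 5: UCU (Ser) → UCG (Ser) — synonymous.
Synonymous: 3 of 4.

3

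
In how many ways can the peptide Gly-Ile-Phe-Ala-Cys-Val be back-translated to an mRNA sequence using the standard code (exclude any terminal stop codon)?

768

Gly: 4 codons.
Ile: 3 codons.
Phe: 2 codons.
Ala: 4 codons.
Cys: 2 codons.
Val: 4 codons.
4 × 3 × 2 × 4 × 2 × 4 = 768.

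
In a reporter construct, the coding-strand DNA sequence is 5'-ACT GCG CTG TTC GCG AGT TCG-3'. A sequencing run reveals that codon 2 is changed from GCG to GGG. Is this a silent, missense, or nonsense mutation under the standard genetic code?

missense

Position 5 falls in codon 2: GCG → Ala.
After the substitution the codon is GGG → Gly.
Ala ≠ Gly, so this is a missense mutation.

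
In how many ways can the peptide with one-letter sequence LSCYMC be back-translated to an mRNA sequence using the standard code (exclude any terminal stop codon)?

288

Leu: 6 codons.
Ser: 6 codons.
Cys: 2 codons.
Tyr: 2 codons.
Met: 1 codon.
Cys: 2 codons.
6 × 6 × 2 × 2 × 1 × 2 = 288.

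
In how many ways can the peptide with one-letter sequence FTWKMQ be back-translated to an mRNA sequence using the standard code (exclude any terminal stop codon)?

Phe: 2 codons.
Thr: 4 codons.
Trp: 1 codon.
Lys: 2 codons.
Met: 1 codon.
Gln: 2 codons.
2 × 4 × 1 × 2 × 1 × 2 = 32.

32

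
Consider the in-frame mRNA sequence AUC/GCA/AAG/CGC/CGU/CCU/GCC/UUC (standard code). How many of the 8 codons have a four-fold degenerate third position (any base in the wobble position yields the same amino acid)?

5

Codon 1 AUC (Ile): third position 3-fold.
Codon 2 GCA (Ala): third position 4-fold.
Codon 3 AAG (Lys): third position 2-fold.
Codon 4 CGC (Arg): third position 4-fold.
Codon 5 CGU (Arg): third position 4-fold.
Codon 6 CCU (Pro): third position 4-fold.
Codon 7 GCC (Ala): third position 4-fold.
Codon 8 UUC (Phe): third position 2-fold.
Four-fold degenerate third positions: 5.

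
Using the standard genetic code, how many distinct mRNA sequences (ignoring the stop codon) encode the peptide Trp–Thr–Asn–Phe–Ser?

96

Trp: 1 codon.
Thr: 4 codons.
Asn: 2 codons.
Phe: 2 codons.
Ser: 6 codons.
1 × 4 × 2 × 2 × 6 = 96.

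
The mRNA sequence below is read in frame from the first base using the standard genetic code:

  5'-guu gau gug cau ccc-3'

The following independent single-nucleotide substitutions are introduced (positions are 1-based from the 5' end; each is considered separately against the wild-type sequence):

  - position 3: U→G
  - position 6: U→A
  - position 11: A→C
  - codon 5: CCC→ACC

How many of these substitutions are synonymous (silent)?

1

Codon 1: GUU (Val) → GUG (Val) — synonymous.
Codon 2: GAU (Asp) → GAA (Glu) — missense.
Codon 4: CAU (His) → CCU (Pro) — missense.
Codon 5: CCC (Pro) → ACC (Thr) — missense.
Synonymous: 1 of 4.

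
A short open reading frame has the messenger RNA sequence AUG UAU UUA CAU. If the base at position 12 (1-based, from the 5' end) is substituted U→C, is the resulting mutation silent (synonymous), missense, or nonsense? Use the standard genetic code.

silent

Position 12 falls in codon 4: CAU → His.
After the substitution the codon is CAC → His.
Both encode His, so the change is synonymous.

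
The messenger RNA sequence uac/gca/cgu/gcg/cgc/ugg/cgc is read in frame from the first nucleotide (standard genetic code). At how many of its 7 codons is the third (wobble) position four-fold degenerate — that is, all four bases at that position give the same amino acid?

Codon 1 UAC (Tyr): third position 2-fold.
Codon 2 GCA (Ala): third position 4-fold.
Codon 3 CGU (Arg): third position 4-fold.
Codon 4 GCG (Ala): third position 4-fold.
Codon 5 CGC (Arg): third position 4-fold.
Codon 6 UGG (Trp): third position 1-fold.
Codon 7 CGC (Arg): third position 4-fold.
Four-fold degenerate third positions: 5.

5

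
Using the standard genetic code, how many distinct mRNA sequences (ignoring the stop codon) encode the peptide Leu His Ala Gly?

Leu: 6 codons.
His: 2 codons.
Ala: 4 codons.
Gly: 4 codons.
6 × 2 × 4 × 4 = 192.

192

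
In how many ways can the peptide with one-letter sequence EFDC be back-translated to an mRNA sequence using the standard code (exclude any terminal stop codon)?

Glu: 2 codons.
Phe: 2 codons.
Asp: 2 codons.
Cys: 2 codons.
2 × 2 × 2 × 2 = 16.

16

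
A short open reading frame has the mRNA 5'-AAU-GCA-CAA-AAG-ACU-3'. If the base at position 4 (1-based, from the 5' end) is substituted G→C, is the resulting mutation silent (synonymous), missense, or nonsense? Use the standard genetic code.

Position 4 falls in codon 2: GCA → Ala.
After the substitution the codon is CCA → Pro.
Ala ≠ Pro, so this is a missense mutation.

missense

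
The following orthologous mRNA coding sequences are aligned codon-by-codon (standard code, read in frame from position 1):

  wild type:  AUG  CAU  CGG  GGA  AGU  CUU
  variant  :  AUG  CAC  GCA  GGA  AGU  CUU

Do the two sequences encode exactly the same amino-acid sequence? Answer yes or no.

no

Codon 1: AUG Met / AUG Met — identical.
Codon 2: CAU His / CAC His — synonymous.
Codon 3: CGG Arg / GCA Ala — nonsynonymous.
Codon 4: GGA Gly / GGA Gly — identical.
Codon 5: AGU Ser / AGU Ser — identical.
Codon 6: CUU Leu / CUU Leu — identical.
Nonsynonymous differences: 1 → different protein.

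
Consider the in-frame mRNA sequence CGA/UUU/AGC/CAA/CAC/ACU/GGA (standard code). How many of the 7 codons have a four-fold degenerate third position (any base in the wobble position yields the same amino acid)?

3

Codon 1 CGA (Arg): third position 4-fold.
Codon 2 UUU (Phe): third position 2-fold.
Codon 3 AGC (Ser): third position 2-fold.
Codon 4 CAA (Gln): third position 2-fold.
Codon 5 CAC (His): third position 2-fold.
Codon 6 ACU (Thr): third position 4-fold.
Codon 7 GGA (Gly): third position 4-fold.
Four-fold degenerate third positions: 3.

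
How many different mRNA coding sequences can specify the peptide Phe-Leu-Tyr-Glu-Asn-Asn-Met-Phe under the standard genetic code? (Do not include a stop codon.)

384

Phe: 2 codons.
Leu: 6 codons.
Tyr: 2 codons.
Glu: 2 codons.
Asn: 2 codons.
Asn: 2 codons.
Met: 1 codon.
Phe: 2 codons.
2 × 6 × 2 × 2 × 2 × 2 × 1 × 2 = 384.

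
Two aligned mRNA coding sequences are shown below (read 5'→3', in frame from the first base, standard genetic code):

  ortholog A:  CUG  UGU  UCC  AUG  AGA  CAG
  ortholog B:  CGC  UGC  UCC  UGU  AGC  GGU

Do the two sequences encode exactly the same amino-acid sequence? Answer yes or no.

Codon 1: CUG Leu / CGC Arg — nonsynonymous.
Codon 2: UGU Cys / UGC Cys — synonymous.
Codon 3: UCC Ser / UCC Ser — identical.
Codon 4: AUG Met / UGU Cys — nonsynonymous.
Codon 5: AGA Arg / AGC Ser — nonsynonymous.
Codon 6: CAG Gln / GGU Gly — nonsynonymous.
Nonsynonymous differences: 4 → different protein.

no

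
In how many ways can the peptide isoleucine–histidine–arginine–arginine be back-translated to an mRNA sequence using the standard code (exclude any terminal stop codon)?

Ile: 3 codons.
His: 2 codons.
Arg: 6 codons.
Arg: 6 codons.
3 × 2 × 6 × 6 = 216.

216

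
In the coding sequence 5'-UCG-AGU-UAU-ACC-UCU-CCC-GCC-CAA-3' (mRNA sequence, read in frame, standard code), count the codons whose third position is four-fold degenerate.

5

Codon 1 UCG (Ser): third position 4-fold.
Codon 2 AGU (Ser): third position 2-fold.
Codon 3 UAU (Tyr): third position 2-fold.
Codon 4 ACC (Thr): third position 4-fold.
Codon 5 UCU (Ser): third position 4-fold.
Codon 6 CCC (Pro): third position 4-fold.
Codon 7 GCC (Ala): third position 4-fold.
Codon 8 CAA (Gln): third position 2-fold.
Four-fold degenerate third positions: 5.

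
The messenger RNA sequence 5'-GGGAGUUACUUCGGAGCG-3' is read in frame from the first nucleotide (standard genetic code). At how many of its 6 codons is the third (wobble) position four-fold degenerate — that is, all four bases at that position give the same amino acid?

3

Codon 1 GGG (Gly): third position 4-fold.
Codon 2 AGU (Ser): third position 2-fold.
Codon 3 UAC (Tyr): third position 2-fold.
Codon 4 UUC (Phe): third position 2-fold.
Codon 5 GGA (Gly): third position 4-fold.
Codon 6 GCG (Ala): third position 4-fold.
Four-fold degenerate third positions: 3.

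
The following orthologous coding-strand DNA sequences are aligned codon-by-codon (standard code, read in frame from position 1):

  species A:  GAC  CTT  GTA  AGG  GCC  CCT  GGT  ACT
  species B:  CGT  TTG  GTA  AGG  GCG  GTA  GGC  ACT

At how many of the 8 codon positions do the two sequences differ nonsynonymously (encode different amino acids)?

Codon 1: GAC Asp / CGT Arg — nonsynonymous.
Codon 2: CTT Leu / TTG Leu — synonymous.
Codon 3: GTA Val / GTA Val — identical.
Codon 4: AGG Arg / AGG Arg — identical.
Codon 5: GCC Ala / GCG Ala — synonymous.
Codon 6: CCT Pro / GTA Val — nonsynonymous.
Codon 7: GGT Gly / GGC Gly — synonymous.
Codon 8: ACT Thr / ACT Thr — identical.
Nonsynonymous differences: 2.

2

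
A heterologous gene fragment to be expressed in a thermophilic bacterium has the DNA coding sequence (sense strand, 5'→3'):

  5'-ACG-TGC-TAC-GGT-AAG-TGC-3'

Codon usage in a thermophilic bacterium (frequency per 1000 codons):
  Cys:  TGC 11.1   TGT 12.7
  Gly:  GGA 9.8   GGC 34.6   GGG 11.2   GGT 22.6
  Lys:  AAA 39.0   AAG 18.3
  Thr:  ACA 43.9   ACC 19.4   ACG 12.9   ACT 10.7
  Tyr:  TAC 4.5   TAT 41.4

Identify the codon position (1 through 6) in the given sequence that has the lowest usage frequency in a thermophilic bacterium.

3

Codon 1 ACG (Thr): 12.9 per 1000.
Codon 2 TGC (Cys): 11.1 per 1000.
Codon 3 TAC (Tyr): 4.5 per 1000.
Codon 4 GGT (Gly): 22.6 per 1000.
Codon 5 AAG (Lys): 18.3 per 1000.
Codon 6 TGC (Cys): 11.1 per 1000.
Lowest frequency is 4.5 at codon 3.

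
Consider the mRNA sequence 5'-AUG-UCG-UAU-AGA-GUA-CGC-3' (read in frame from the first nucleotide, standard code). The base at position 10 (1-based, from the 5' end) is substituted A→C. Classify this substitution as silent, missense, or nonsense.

silent

Position 10 falls in codon 4: AGA → Arg.
After the substitution the codon is CGA → Arg.
Both encode Arg, so the change is synonymous.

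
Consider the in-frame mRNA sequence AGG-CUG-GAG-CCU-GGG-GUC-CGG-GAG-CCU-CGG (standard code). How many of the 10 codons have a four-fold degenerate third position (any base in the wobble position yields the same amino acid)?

Codon 1 AGG (Arg): third position 2-fold.
Codon 2 CUG (Leu): third position 4-fold.
Codon 3 GAG (Glu): third position 2-fold.
Codon 4 CCU (Pro): third position 4-fold.
Codon 5 GGG (Gly): third position 4-fold.
Codon 6 GUC (Val): third position 4-fold.
Codon 7 CGG (Arg): third position 4-fold.
Codon 8 GAG (Glu): third position 2-fold.
Codon 9 CCU (Pro): third position 4-fold.
Codon 10 CGG (Arg): third position 4-fold.
Four-fold degenerate third positions: 7.

7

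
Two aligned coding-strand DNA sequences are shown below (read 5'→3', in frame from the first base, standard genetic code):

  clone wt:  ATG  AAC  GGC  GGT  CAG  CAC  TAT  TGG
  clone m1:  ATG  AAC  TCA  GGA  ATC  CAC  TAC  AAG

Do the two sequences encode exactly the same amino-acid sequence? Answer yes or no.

no

Codon 1: ATG Met / ATG Met — identical.
Codon 2: AAC Asn / AAC Asn — identical.
Codon 3: GGC Gly / TCA Ser — nonsynonymous.
Codon 4: GGT Gly / GGA Gly — synonymous.
Codon 5: CAG Gln / ATC Ile — nonsynonymous.
Codon 6: CAC His / CAC His — identical.
Codon 7: TAT Tyr / TAC Tyr — synonymous.
Codon 8: TGG Trp / AAG Lys — nonsynonymous.
Nonsynonymous differences: 3 → different protein.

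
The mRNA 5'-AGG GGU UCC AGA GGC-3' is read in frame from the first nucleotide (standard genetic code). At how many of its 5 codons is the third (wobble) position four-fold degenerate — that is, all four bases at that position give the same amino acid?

3

Codon 1 AGG (Arg): third position 2-fold.
Codon 2 GGU (Gly): third position 4-fold.
Codon 3 UCC (Ser): third position 4-fold.
Codon 4 AGA (Arg): third position 2-fold.
Codon 5 GGC (Gly): third position 4-fold.
Four-fold degenerate third positions: 3.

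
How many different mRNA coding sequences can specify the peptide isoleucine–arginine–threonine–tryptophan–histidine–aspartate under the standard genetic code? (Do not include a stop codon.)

288

Ile: 3 codons.
Arg: 6 codons.
Thr: 4 codons.
Trp: 1 codon.
His: 2 codons.
Asp: 2 codons.
3 × 6 × 4 × 1 × 2 × 2 = 288.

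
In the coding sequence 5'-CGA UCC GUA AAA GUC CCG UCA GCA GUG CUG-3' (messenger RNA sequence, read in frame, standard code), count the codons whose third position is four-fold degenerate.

Codon 1 CGA (Arg): third position 4-fold.
Codon 2 UCC (Ser): third position 4-fold.
Codon 3 GUA (Val): third position 4-fold.
Codon 4 AAA (Lys): third position 2-fold.
Codon 5 GUC (Val): third position 4-fold.
Codon 6 CCG (Pro): third position 4-fold.
Codon 7 UCA (Ser): third position 4-fold.
Codon 8 GCA (Ala): third position 4-fold.
Codon 9 GUG (Val): third position 4-fold.
Codon 10 CUG (Leu): third position 4-fold.
Four-fold degenerate third positions: 9.

9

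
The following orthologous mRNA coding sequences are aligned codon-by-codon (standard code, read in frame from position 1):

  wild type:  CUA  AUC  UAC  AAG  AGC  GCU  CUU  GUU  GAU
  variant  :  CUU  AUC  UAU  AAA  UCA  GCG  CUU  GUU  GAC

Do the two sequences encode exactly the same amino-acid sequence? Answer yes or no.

Codon 1: CUA Leu / CUU Leu — synonymous.
Codon 2: AUC Ile / AUC Ile — identical.
Codon 3: UAC Tyr / UAU Tyr — synonymous.
Codon 4: AAG Lys / AAA Lys — synonymous.
Codon 5: AGC Ser / UCA Ser — synonymous.
Codon 6: GCU Ala / GCG Ala — synonymous.
Codon 7: CUU Leu / CUU Leu — identical.
Codon 8: GUU Val / GUU Val — identical.
Codon 9: GAU Asp / GAC Asp — synonymous.
Nonsynonymous differences: 0 → same protein.

yes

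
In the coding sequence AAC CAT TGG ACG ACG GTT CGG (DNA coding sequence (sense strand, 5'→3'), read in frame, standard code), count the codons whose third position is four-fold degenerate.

Codon 1 AAC (Asn): third position 2-fold.
Codon 2 CAT (His): third position 2-fold.
Codon 3 TGG (Trp): third position 1-fold.
Codon 4 ACG (Thr): third position 4-fold.
Codon 5 ACG (Thr): third position 4-fold.
Codon 6 GTT (Val): third position 4-fold.
Codon 7 CGG (Arg): third position 4-fold.
Four-fold degenerate third positions: 4.

4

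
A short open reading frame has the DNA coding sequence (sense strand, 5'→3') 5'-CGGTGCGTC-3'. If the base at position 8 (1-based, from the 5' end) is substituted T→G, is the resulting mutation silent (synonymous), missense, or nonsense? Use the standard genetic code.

missense

Position 8 falls in codon 3: GTC → Val.
After the substitution the codon is GGC → Gly.
Val ≠ Gly, so this is a missense mutation.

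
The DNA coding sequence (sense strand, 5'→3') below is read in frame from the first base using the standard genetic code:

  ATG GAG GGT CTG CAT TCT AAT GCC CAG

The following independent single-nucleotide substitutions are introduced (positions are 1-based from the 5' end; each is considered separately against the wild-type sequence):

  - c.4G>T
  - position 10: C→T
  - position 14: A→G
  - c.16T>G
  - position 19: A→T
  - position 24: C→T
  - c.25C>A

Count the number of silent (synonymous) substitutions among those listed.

2

Codon 2: GAG (Glu) → TAG (Stop) — nonsense.
Codon 4: CTG (Leu) → TTG (Leu) — synonymous.
Codon 5: CAT (His) → CGT (Arg) — missense.
Codon 6: TCT (Ser) → GCT (Ala) — missense.
Codon 7: AAT (Asn) → TAT (Tyr) — missense.
Codon 8: GCC (Ala) → GCT (Ala) — synonymous.
Codon 9: CAG (Gln) → AAG (Lys) — missense.
Synonymous: 2 of 7.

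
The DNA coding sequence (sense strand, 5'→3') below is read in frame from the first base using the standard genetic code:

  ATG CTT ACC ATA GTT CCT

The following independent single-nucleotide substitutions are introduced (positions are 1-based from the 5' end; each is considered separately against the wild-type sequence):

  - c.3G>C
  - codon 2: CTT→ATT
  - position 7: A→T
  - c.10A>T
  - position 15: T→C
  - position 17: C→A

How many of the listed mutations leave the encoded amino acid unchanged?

Codon 1: ATG (Met) → ATC (Ile) — missense.
Codon 2: CTT (Leu) → ATT (Ile) — missense.
Codon 3: ACC (Thr) → TCC (Ser) — missense.
Codon 4: ATA (Ile) → TTA (Leu) — missense.
Codon 5: GTT (Val) → GTC (Val) — synonymous.
Codon 6: CCT (Pro) → CAT (His) — missense.
Synonymous: 1 of 6.

1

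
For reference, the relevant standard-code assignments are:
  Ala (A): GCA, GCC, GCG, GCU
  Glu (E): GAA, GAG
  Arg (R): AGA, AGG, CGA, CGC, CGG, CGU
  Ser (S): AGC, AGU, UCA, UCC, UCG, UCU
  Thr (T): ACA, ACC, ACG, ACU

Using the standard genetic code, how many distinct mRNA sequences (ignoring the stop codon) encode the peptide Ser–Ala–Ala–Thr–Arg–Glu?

4608

Ser: 6 codons.
Ala: 4 codons.
Ala: 4 codons.
Thr: 4 codons.
Arg: 6 codons.
Glu: 2 codons.
6 × 4 × 4 × 4 × 6 × 2 = 4608.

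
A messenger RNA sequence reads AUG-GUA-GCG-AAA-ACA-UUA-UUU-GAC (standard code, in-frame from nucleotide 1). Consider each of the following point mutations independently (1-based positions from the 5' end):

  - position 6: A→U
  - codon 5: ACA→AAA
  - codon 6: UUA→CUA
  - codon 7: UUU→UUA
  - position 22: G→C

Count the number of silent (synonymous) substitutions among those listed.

Codon 2: GUA (Val) → GUU (Val) — synonymous.
Codon 5: ACA (Thr) → AAA (Lys) — missense.
Codon 6: UUA (Leu) → CUA (Leu) — synonymous.
Codon 7: UUU (Phe) → UUA (Leu) — missense.
Codon 8: GAC (Asp) → CAC (His) — missense.
Synonymous: 2 of 5.

2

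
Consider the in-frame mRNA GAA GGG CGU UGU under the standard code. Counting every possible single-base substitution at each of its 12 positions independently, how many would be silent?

Codon 1 (GAA, Glu): 1 synonymous substitution.
Codon 2 (GGG, Gly): 3 synonymous substitutions.
Codon 3 (CGU, Arg): 3 synonymous substitutions.
Codon 4 (UGU, Cys): 1 synonymous substitution.
Total: 1 + 3 + 3 + 1 = 8.

8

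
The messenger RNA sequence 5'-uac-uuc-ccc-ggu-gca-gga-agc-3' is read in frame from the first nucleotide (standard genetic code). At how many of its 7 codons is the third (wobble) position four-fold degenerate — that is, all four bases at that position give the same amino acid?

Codon 1 UAC (Tyr): third position 2-fold.
Codon 2 UUC (Phe): third position 2-fold.
Codon 3 CCC (Pro): third position 4-fold.
Codon 4 GGU (Gly): third position 4-fold.
Codon 5 GCA (Ala): third position 4-fold.
Codon 6 GGA (Gly): third position 4-fold.
Codon 7 AGC (Ser): third position 2-fold.
Four-fold degenerate third positions: 4.

4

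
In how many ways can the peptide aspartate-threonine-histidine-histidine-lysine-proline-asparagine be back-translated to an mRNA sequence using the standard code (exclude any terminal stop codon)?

Asp: 2 codons.
Thr: 4 codons.
His: 2 codons.
His: 2 codons.
Lys: 2 codons.
Pro: 4 codons.
Asn: 2 codons.
2 × 4 × 2 × 2 × 2 × 4 × 2 = 512.

512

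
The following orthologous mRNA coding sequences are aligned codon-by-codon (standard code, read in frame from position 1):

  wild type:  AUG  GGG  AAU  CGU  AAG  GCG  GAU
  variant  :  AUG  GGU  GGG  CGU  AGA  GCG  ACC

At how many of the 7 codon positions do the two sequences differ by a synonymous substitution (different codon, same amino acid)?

Codon 1: AUG Met / AUG Met — identical.
Codon 2: GGG Gly / GGU Gly — synonymous.
Codon 3: AAU Asn / GGG Gly — nonsynonymous.
Codon 4: CGU Arg / CGU Arg — identical.
Codon 5: AAG Lys / AGA Arg — nonsynonymous.
Codon 6: GCG Ala / GCG Ala — identical.
Codon 7: GAU Asp / ACC Thr — nonsynonymous.
Synonymous differences: 1.

1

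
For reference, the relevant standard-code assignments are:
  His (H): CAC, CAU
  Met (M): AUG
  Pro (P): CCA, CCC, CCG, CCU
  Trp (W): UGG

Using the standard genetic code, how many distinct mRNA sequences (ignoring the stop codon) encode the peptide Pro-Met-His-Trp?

Pro: 4 codons.
Met: 1 codon.
His: 2 codons.
Trp: 1 codon.
4 × 1 × 2 × 1 = 8.

8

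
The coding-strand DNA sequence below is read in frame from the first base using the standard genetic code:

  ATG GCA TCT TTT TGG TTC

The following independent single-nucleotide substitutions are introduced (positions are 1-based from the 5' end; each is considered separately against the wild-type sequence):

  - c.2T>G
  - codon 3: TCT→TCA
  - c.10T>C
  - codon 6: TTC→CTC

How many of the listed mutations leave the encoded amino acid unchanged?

Codon 1: ATG (Met) → AGG (Arg) — missense.
Codon 3: TCT (Ser) → TCA (Ser) — synonymous.
Codon 4: TTT (Phe) → CTT (Leu) — missense.
Codon 6: TTC (Phe) → CTC (Leu) — missense.
Synonymous: 1 of 4.

1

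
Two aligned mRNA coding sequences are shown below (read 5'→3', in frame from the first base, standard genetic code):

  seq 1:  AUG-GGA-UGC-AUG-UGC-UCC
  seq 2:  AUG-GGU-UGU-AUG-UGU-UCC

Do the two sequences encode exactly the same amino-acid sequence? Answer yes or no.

yes

Codon 1: AUG Met / AUG Met — identical.
Codon 2: GGA Gly / GGU Gly — synonymous.
Codon 3: UGC Cys / UGU Cys — synonymous.
Codon 4: AUG Met / AUG Met — identical.
Codon 5: UGC Cys / UGU Cys — synonymous.
Codon 6: UCC Ser / UCC Ser — identical.
Nonsynonymous differences: 0 → same protein.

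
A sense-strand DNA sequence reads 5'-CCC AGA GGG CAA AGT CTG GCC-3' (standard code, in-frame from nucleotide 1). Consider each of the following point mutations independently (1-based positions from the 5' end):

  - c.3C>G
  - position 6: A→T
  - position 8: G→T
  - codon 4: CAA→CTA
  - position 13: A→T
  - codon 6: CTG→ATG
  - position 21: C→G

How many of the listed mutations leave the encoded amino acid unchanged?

Codon 1: CCC (Pro) → CCG (Pro) — synonymous.
Codon 2: AGA (Arg) → AGT (Ser) — missense.
Codon 3: GGG (Gly) → GTG (Val) — missense.
Codon 4: CAA (Gln) → CTA (Leu) — missense.
Codon 5: AGT (Ser) → TGT (Cys) — missense.
Codon 6: CTG (Leu) → ATG (Met) — missense.
Codon 7: GCC (Ala) → GCG (Ala) — synonymous.
Synonymous: 2 of 7.

2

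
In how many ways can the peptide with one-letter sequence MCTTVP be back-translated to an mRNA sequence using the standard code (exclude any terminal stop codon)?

Met: 1 codon.
Cys: 2 codons.
Thr: 4 codons.
Thr: 4 codons.
Val: 4 codons.
Pro: 4 codons.
1 × 2 × 4 × 4 × 4 × 4 = 512.

512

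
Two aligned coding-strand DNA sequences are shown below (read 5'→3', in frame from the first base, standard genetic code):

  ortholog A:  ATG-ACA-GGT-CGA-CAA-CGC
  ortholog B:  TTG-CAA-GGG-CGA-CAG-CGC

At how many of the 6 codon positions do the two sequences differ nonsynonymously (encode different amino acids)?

2

Codon 1: ATG Met / TTG Leu — nonsynonymous.
Codon 2: ACA Thr / CAA Gln — nonsynonymous.
Codon 3: GGT Gly / GGG Gly — synonymous.
Codon 4: CGA Arg / CGA Arg — identical.
Codon 5: CAA Gln / CAG Gln — synonymous.
Codon 6: CGC Arg / CGC Arg — identical.
Nonsynonymous differences: 2.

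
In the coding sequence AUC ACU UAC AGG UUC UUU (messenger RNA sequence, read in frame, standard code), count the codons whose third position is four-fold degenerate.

1

Codon 1 AUC (Ile): third position 3-fold.
Codon 2 ACU (Thr): third position 4-fold.
Codon 3 UAC (Tyr): third position 2-fold.
Codon 4 AGG (Arg): third position 2-fold.
Codon 5 UUC (Phe): third position 2-fold.
Codon 6 UUU (Phe): third position 2-fold.
Four-fold degenerate third positions: 1.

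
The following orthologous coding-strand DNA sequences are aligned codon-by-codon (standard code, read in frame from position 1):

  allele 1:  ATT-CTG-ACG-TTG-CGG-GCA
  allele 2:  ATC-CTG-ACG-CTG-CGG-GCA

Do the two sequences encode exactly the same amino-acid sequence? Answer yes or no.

Codon 1: ATT Ile / ATC Ile — synonymous.
Codon 2: CTG Leu / CTG Leu — identical.
Codon 3: ACG Thr / ACG Thr — identical.
Codon 4: TTG Leu / CTG Leu — synonymous.
Codon 5: CGG Arg / CGG Arg — identical.
Codon 6: GCA Ala / GCA Ala — identical.
Nonsynonymous differences: 0 → same protein.

yes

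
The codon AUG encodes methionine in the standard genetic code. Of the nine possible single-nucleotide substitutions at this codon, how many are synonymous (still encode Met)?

Position 1: none → 0 synonymous.
Position 2: none → 0 synonymous.
Position 3: none → 0 synonymous.
Total: 0 + 0 + 0 = 0.

0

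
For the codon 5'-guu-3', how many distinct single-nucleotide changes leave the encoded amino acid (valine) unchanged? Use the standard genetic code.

Position 1: none → 0 synonymous.
Position 2: none → 0 synonymous.
Position 3: GUC, GUA, GUG → 3 synonymous.
Total: 0 + 0 + 3 = 3.

3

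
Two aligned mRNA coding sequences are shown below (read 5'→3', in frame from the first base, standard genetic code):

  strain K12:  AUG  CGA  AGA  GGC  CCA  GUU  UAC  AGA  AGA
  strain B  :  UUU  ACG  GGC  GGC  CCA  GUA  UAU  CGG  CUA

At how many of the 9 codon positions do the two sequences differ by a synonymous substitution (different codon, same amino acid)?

Codon 1: AUG Met / UUU Phe — nonsynonymous.
Codon 2: CGA Arg / ACG Thr — nonsynonymous.
Codon 3: AGA Arg / GGC Gly — nonsynonymous.
Codon 4: GGC Gly / GGC Gly — identical.
Codon 5: CCA Pro / CCA Pro — identical.
Codon 6: GUU Val / GUA Val — synonymous.
Codon 7: UAC Tyr / UAU Tyr — synonymous.
Codon 8: AGA Arg / CGG Arg — synonymous.
Codon 9: AGA Arg / CUA Leu — nonsynonymous.
Synonymous differences: 3.

3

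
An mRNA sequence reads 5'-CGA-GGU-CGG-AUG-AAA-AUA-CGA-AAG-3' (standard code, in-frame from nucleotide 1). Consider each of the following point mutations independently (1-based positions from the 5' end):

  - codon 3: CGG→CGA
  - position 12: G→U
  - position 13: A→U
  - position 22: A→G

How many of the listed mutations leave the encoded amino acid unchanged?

Codon 3: CGG (Arg) → CGA (Arg) — synonymous.
Codon 4: AUG (Met) → AUU (Ile) — missense.
Codon 5: AAA (Lys) → UAA (Stop) — nonsense.
Codon 8: AAG (Lys) → GAG (Glu) — missense.
Synonymous: 1 of 4.

1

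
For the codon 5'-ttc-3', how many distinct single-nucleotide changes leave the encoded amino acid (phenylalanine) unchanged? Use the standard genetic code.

Position 1: none → 0 synonymous.
Position 2: none → 0 synonymous.
Position 3: TTT → 1 synonymous.
Total: 0 + 0 + 1 = 1.

1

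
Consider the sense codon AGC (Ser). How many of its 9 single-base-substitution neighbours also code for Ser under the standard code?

1

Position 1: none → 0 synonymous.
Position 2: none → 0 synonymous.
Position 3: AGT → 1 synonymous.
Total: 0 + 0 + 1 = 1.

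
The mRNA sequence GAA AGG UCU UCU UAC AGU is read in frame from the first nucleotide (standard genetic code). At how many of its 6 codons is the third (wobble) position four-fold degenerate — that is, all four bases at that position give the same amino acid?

2

Codon 1 GAA (Glu): third position 2-fold.
Codon 2 AGG (Arg): third position 2-fold.
Codon 3 UCU (Ser): third position 4-fold.
Codon 4 UCU (Ser): third position 4-fold.
Codon 5 UAC (Tyr): third position 2-fold.
Codon 6 AGU (Ser): third position 2-fold.
Four-fold degenerate third positions: 2.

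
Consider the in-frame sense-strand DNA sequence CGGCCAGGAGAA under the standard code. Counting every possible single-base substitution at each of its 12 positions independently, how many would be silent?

11

Codon 1 (CGG, Arg): 4 synonymous substitutions.
Codon 2 (CCA, Pro): 3 synonymous substitutions.
Codon 3 (GGA, Gly): 3 synonymous substitutions.
Codon 4 (GAA, Glu): 1 synonymous substitution.
Total: 4 + 3 + 3 + 1 = 11.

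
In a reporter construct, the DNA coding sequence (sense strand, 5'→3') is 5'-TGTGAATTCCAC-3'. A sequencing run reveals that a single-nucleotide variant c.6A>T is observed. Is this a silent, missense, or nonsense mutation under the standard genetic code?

missense

Position 6 falls in codon 2: GAA → Glu.
After the substitution the codon is GAT → Asp.
Glu ≠ Asp, so this is a missense mutation.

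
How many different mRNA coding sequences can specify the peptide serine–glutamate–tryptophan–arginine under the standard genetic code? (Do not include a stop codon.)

Ser: 6 codons.
Glu: 2 codons.
Trp: 1 codon.
Arg: 6 codons.
6 × 2 × 1 × 6 = 72.

72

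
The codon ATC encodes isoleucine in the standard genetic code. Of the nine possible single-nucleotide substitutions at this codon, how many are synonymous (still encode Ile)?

Position 1: none → 0 synonymous.
Position 2: none → 0 synonymous.
Position 3: ATT, ATA → 2 synonymous.
Total: 0 + 0 + 2 = 2.

2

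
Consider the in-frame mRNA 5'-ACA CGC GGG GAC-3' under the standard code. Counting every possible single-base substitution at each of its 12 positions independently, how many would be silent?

Codon 1 (ACA, Thr): 3 synonymous substitutions.
Codon 2 (CGC, Arg): 3 synonymous substitutions.
Codon 3 (GGG, Gly): 3 synonymous substitutions.
Codon 4 (GAC, Asp): 1 synonymous substitution.
Total: 3 + 3 + 3 + 1 = 10.

10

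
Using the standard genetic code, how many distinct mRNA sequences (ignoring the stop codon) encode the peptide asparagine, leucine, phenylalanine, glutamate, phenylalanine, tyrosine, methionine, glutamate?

Asn: 2 codons.
Leu: 6 codons.
Phe: 2 codons.
Glu: 2 codons.
Phe: 2 codons.
Tyr: 2 codons.
Met: 1 codon.
Glu: 2 codons.
2 × 6 × 2 × 2 × 2 × 2 × 1 × 2 = 384.

384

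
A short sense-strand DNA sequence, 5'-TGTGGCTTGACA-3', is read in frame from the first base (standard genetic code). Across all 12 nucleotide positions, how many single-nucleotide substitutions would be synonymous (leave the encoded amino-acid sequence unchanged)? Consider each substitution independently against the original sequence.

9

Codon 1 (TGT, Cys): 1 synonymous substitution.
Codon 2 (GGC, Gly): 3 synonymous substitutions.
Codon 3 (TTG, Leu): 2 synonymous substitutions.
Codon 4 (ACA, Thr): 3 synonymous substitutions.
Total: 1 + 3 + 2 + 3 = 9.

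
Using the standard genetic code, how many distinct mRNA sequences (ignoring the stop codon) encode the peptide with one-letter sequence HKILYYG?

1152

His: 2 codons.
Lys: 2 codons.
Ile: 3 codons.
Leu: 6 codons.
Tyr: 2 codons.
Tyr: 2 codons.
Gly: 4 codons.
2 × 2 × 3 × 6 × 2 × 2 × 4 = 1152.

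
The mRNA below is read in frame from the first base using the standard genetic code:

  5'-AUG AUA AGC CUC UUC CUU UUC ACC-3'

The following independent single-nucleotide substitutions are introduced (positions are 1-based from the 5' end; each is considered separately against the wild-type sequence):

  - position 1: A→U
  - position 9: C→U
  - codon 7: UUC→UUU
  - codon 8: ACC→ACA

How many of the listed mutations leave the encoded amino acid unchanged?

3

Codon 1: AUG (Met) → UUG (Leu) — missense.
Codon 3: AGC (Ser) → AGU (Ser) — synonymous.
Codon 7: UUC (Phe) → UUU (Phe) — synonymous.
Codon 8: ACC (Thr) → ACA (Thr) — synonymous.
Synonymous: 3 of 4.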